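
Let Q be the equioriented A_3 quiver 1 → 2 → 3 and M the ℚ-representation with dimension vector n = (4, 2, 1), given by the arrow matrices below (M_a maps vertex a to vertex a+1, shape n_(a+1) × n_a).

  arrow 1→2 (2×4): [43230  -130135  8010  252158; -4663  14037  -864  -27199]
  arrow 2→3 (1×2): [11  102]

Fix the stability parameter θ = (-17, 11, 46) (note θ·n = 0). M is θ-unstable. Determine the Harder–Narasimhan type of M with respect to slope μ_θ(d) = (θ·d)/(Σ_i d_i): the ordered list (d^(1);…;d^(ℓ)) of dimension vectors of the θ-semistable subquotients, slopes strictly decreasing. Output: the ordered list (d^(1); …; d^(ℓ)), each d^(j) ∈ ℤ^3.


Via rank(M_{q-1}∘⋯∘M_p): M ≅ I[1,1]^2, I[1,2], I[1,3].
μ_θ-semistable layers: μ^(1)=46; μ^(2)=11; μ^(3)=-17

((0, 0, 1); (0, 2, 0); (4, 0, 0))


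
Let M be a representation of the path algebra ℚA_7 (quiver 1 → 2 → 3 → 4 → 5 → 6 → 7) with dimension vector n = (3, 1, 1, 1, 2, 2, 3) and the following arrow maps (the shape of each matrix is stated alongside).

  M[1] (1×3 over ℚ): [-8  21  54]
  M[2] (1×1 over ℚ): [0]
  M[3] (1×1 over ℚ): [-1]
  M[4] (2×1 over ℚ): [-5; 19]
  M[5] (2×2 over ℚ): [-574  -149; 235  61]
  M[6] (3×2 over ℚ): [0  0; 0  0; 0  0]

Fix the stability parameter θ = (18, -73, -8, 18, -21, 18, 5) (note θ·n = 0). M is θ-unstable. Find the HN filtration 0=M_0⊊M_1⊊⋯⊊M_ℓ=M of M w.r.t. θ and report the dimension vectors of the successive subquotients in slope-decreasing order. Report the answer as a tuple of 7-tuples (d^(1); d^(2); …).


Interval decomposition of M: I[1,1]^2, I[1,2], I[3,6], I[5,6], I[7,7]^3.
HN type (ℓ=6): μ^(1)=18; μ^(2)=5; μ^(3)=-3/2; μ^(4)=-8; μ^(5)=-21; μ^(6)=-55/2

((2, 0, 0, 0, 0, 2, 0); (0, 0, 0, 0, 0, 0, 3); (0, 0, 0, 1, 1, 0, 0); (0, 0, 1, 0, 0, 0, 0); (0, 0, 0, 0, 1, 0, 0); (1, 1, 0, 0, 0, 0, 0))


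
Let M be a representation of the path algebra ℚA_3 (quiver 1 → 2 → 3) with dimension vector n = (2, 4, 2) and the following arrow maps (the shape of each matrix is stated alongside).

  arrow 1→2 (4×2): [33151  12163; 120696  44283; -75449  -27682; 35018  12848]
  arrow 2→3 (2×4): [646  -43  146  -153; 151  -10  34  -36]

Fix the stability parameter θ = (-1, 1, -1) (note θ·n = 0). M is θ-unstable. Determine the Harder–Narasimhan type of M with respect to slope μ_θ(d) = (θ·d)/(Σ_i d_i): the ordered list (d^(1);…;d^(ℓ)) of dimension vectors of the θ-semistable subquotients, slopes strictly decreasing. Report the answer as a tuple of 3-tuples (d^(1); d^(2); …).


Via rank(M_{q-1}∘⋯∘M_p): M ≅ I[1,3]^2, I[2,2]^2.
μ_θ-semistable layers: μ^(1)=1; μ^(2)=0; μ^(3)=-1

((0, 2, 0); (0, 2, 2); (2, 0, 0))


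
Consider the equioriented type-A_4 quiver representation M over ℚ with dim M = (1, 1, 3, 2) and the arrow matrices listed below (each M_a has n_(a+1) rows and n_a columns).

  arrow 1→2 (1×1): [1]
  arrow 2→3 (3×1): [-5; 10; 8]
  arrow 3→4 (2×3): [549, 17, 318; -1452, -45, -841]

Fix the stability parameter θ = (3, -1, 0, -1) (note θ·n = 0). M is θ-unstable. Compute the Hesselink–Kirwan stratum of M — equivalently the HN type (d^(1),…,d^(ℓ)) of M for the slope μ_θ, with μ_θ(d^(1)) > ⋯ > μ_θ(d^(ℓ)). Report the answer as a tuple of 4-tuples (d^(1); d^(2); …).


Interval decomposition of M: I[1,4], I[3,3], I[3,4].
HN type (ℓ=3): μ^(1)=1/4; μ^(2)=0; μ^(3)=-1/2

((1, 1, 1, 1); (0, 0, 1, 0); (0, 0, 1, 1))


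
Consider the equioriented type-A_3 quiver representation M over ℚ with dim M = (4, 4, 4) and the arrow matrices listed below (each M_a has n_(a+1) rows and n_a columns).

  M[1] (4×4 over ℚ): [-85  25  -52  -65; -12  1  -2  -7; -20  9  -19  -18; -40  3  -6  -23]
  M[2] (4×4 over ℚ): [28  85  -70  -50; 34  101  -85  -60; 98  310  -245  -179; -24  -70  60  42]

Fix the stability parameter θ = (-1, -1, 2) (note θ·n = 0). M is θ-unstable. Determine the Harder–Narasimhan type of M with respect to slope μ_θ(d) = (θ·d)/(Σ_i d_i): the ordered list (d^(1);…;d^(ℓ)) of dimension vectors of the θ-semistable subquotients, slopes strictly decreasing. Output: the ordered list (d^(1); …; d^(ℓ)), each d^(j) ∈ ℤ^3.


Via rank(M_{q-1}∘⋯∘M_p): M ≅ I[1,2], I[1,3]^3, I[3,3].
μ_θ-semistable layers: μ^(1)=2; μ^(2)=-1

((0, 0, 4); (4, 4, 0))


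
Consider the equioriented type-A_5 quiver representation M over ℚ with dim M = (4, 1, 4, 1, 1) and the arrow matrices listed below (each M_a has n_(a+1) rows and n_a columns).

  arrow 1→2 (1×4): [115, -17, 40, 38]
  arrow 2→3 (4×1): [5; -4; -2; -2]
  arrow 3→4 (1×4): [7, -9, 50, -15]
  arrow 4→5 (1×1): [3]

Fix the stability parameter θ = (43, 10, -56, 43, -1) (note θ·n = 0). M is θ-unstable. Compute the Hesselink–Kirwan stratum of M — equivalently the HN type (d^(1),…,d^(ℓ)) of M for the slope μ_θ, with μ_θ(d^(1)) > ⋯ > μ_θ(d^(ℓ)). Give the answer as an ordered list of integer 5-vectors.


Via rank(M_{q-1}∘⋯∘M_p): M ≅ I[1,1]^3, I[1,5], I[3,3]^3.
μ_θ-semistable layers: μ^(1)=43; μ^(2)=21; μ^(3)=-1; μ^(4)=-56

((3, 0, 0, 0, 0); (0, 0, 0, 1, 1); (1, 1, 1, 0, 0); (0, 0, 3, 0, 0))


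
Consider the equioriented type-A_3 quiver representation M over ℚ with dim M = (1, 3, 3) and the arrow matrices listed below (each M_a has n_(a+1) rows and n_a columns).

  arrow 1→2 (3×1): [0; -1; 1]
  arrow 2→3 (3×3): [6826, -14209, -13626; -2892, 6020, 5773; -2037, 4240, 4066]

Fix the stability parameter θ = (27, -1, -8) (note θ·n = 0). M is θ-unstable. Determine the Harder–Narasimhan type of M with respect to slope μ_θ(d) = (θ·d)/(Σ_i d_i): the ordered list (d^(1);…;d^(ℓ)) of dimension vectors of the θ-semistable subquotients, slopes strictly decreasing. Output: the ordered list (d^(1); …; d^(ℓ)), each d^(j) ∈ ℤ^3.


Barcode: M ≅ I[1,3], I[2,3]^2. HN layers by μ_θ (2 steps, strictly decreasing):
  μ^(1)=6; μ^(2)=-9/2

((1, 1, 1); (0, 2, 2))


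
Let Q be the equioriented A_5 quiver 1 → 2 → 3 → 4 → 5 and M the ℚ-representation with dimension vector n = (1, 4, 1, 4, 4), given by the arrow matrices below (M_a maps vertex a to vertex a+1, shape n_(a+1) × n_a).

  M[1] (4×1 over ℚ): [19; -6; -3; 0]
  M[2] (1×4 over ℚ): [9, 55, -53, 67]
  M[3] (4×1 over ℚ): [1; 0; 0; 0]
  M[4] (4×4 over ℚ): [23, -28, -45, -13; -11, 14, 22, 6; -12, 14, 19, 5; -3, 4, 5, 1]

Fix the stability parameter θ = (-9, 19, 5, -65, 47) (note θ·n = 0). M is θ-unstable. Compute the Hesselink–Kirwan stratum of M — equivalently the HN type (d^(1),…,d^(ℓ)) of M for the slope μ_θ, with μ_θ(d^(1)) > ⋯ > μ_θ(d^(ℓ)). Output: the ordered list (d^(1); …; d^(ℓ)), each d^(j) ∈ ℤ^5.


Barcode: M ≅ I[1,2], I[2,2]^2, I[2,5], I[4,4], I[4,5]^2, I[5,5]. HN layers by μ_θ (5 steps, strictly decreasing):
  μ^(1)=47; μ^(2)=19; μ^(3)=-9; μ^(4)=-41/3; μ^(5)=-65

((0, 0, 0, 0, 4); (0, 3, 0, 0, 0); (1, 0, 0, 0, 0); (0, 1, 1, 1, 0); (0, 0, 0, 3, 0))


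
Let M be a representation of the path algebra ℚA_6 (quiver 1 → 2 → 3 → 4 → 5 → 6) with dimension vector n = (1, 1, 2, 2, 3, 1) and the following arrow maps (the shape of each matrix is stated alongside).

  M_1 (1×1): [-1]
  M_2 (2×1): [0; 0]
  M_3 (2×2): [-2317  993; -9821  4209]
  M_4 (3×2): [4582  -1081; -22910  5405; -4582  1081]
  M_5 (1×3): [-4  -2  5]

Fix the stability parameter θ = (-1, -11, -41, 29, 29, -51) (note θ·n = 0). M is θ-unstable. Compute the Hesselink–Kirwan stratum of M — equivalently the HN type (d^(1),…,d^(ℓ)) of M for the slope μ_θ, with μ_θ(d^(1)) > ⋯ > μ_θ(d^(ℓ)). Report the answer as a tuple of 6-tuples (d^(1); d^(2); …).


Barcode: M ≅ I[1,2], I[3,3], I[3,6], I[4,4], I[5,5]^2. HN layers by μ_θ (4 steps, strictly decreasing):
  μ^(1)=29; μ^(2)=7/3; μ^(3)=-6; μ^(4)=-41

((0, 0, 0, 1, 2, 0); (0, 0, 0, 1, 1, 1); (1, 1, 0, 0, 0, 0); (0, 0, 2, 0, 0, 0))


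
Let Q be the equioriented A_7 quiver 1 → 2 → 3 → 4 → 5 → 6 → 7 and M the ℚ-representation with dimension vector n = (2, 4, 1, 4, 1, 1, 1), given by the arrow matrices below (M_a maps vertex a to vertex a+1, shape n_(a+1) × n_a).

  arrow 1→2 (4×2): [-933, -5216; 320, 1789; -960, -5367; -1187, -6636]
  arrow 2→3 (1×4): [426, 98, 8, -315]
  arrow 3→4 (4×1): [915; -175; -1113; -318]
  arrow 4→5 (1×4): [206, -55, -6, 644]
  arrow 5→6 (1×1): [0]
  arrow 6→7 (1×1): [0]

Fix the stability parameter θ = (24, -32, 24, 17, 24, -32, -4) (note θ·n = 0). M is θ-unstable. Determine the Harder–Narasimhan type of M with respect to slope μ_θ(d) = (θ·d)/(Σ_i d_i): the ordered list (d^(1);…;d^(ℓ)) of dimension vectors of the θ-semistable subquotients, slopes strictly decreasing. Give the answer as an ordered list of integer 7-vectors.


Barcode: M ≅ I[1,2], I[1,5], I[2,2]^2, I[4,4]^3, I[6,6], I[7,7]. HN layers by μ_θ (5 steps, strictly decreasing):
  μ^(1)=24; μ^(2)=41/2; μ^(3)=17; μ^(4)=-4; μ^(5)=-32

((0, 0, 0, 0, 1, 0, 0); (0, 0, 1, 1, 0, 0, 0); (0, 0, 0, 3, 0, 0, 0); (2, 2, 0, 0, 0, 0, 1); (0, 2, 0, 0, 0, 1, 0))


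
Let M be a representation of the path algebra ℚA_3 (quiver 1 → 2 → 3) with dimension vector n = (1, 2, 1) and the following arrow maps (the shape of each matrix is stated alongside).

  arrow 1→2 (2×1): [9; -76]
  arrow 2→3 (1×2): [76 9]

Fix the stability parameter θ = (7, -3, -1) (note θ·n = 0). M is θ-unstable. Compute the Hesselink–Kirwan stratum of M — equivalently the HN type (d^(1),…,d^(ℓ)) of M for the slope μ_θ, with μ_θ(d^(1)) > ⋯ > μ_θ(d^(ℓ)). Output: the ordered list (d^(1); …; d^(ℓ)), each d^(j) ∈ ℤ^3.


Barcode: M ≅ I[1,2], I[2,3]. HN layers by μ_θ (3 steps, strictly decreasing):
  μ^(1)=2; μ^(2)=-1; μ^(3)=-3

((1, 1, 0); (0, 0, 1); (0, 1, 0))


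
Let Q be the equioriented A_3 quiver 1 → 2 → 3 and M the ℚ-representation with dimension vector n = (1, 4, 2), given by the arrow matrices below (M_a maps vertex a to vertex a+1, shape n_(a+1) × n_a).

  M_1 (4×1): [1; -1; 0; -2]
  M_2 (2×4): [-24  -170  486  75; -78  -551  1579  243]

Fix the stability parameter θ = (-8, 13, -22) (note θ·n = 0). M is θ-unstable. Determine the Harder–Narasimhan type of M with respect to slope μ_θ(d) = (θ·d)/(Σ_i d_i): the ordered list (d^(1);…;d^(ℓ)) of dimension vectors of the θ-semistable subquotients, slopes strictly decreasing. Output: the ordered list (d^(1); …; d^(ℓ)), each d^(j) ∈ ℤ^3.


Barcode: M ≅ I[1,3], I[2,2]^2, I[2,3]. HN layers by μ_θ (3 steps, strictly decreasing):
  μ^(1)=13; μ^(2)=-9/2; μ^(3)=-8

((0, 2, 0); (0, 2, 2); (1, 0, 0))


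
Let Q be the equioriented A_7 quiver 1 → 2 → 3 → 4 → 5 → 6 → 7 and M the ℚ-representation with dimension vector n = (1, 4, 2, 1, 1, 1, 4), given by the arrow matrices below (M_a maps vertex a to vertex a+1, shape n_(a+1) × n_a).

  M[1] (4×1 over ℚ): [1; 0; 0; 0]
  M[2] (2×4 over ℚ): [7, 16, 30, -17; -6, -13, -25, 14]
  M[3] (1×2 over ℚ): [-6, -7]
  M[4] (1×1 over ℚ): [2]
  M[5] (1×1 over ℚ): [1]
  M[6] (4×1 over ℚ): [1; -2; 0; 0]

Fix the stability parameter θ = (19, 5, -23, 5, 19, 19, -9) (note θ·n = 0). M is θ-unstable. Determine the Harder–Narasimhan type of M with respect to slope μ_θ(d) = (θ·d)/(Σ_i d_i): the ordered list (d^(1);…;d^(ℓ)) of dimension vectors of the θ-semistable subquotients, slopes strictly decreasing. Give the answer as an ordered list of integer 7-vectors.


Interval decomposition of M: I[1,3], I[2,2]^2, I[2,7], I[7,7]^3.
HN type (ℓ=4): μ^(1)=29/3; μ^(2)=5; μ^(3)=1/3; μ^(4)=-9

((0, 0, 0, 0, 1, 1, 1); (0, 2, 0, 1, 0, 0, 0); (1, 1, 1, 0, 0, 0, 0); (0, 1, 1, 0, 0, 0, 3))


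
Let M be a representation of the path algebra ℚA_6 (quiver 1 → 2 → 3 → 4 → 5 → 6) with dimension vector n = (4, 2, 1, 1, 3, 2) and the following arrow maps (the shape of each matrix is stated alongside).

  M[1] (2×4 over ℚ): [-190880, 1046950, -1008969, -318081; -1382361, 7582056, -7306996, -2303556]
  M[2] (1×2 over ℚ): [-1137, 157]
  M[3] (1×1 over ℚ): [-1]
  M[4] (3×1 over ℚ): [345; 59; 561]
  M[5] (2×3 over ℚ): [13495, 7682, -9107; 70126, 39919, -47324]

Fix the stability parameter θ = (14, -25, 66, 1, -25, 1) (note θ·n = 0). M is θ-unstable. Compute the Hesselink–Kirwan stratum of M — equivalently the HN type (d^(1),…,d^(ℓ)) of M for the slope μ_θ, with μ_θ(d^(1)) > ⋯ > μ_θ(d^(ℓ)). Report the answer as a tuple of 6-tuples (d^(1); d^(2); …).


Interval decomposition of M: I[1,1]^2, I[1,2], I[1,6], I[5,5], I[5,6].
HN type (ℓ=5): μ^(1)=14; μ^(2)=43/4; μ^(3)=1; μ^(4)=-11/2; μ^(5)=-25

((2, 0, 0, 0, 0, 0); (0, 0, 1, 1, 1, 1); (0, 0, 0, 0, 0, 1); (2, 2, 0, 0, 0, 0); (0, 0, 0, 0, 2, 0))


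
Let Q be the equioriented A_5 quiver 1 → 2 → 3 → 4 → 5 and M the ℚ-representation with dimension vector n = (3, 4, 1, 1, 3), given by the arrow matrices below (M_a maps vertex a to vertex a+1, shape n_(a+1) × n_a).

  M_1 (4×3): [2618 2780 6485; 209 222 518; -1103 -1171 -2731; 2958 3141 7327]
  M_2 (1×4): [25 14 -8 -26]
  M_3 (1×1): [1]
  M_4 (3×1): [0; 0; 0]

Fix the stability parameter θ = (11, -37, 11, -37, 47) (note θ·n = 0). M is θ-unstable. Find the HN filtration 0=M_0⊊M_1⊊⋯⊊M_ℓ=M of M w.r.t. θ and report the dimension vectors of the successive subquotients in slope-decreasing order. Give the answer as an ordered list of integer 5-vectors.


Via rank(M_{q-1}∘⋯∘M_p): M ≅ I[1,2]^2, I[1,4], I[2,2], I[5,5]^3.
μ_θ-semistable layers: μ^(1)=47; μ^(2)=-13; μ^(3)=-37

((0, 0, 0, 0, 3); (3, 3, 1, 1, 0); (0, 1, 0, 0, 0))


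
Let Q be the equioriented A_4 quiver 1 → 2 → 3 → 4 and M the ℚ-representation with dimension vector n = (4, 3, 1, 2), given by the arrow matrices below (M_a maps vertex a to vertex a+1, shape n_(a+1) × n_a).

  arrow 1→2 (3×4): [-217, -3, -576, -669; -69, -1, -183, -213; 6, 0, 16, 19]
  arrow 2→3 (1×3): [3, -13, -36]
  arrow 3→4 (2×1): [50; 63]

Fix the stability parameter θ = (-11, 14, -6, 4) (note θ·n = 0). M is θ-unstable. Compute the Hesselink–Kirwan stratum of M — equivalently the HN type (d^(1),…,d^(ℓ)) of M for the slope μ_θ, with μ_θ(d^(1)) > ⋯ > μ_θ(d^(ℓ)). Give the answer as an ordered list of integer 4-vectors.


Via rank(M_{q-1}∘⋯∘M_p): M ≅ I[1,1], I[1,2]^2, I[1,4], I[4,4].
μ_θ-semistable layers: μ^(1)=14; μ^(2)=4; μ^(3)=-11

((0, 2, 0, 0); (0, 1, 1, 2); (4, 0, 0, 0))


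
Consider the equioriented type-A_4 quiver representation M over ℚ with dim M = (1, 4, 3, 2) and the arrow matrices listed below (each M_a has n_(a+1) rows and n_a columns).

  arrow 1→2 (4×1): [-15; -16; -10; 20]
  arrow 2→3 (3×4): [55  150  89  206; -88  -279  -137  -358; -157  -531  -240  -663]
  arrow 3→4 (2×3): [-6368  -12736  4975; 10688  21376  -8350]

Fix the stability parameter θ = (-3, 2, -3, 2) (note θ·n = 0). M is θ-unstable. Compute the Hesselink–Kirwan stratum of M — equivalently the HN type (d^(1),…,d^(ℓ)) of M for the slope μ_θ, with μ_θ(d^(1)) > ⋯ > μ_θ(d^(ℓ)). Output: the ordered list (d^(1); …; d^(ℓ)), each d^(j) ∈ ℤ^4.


Via rank(M_{q-1}∘⋯∘M_p): M ≅ I[1,4], I[2,2], I[2,3]^2, I[4,4].
μ_θ-semistable layers: μ^(1)=2; μ^(2)=-1/2; μ^(3)=-3

((0, 1, 0, 2); (0, 3, 3, 0); (1, 0, 0, 0))


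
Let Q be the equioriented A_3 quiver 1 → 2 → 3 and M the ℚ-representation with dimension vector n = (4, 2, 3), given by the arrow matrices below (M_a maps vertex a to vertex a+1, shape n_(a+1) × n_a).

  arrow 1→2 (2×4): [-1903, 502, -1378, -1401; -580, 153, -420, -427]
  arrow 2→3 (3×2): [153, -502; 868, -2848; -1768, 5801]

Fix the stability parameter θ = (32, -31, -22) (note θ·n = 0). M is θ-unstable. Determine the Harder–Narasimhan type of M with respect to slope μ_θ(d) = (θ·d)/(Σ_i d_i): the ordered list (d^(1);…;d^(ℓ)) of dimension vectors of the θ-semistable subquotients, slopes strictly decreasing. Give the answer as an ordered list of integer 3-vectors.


Via rank(M_{q-1}∘⋯∘M_p): M ≅ I[1,1]^2, I[1,3]^2, I[3,3].
μ_θ-semistable layers: μ^(1)=32; μ^(2)=-7; μ^(3)=-22

((2, 0, 0); (2, 2, 2); (0, 0, 1))


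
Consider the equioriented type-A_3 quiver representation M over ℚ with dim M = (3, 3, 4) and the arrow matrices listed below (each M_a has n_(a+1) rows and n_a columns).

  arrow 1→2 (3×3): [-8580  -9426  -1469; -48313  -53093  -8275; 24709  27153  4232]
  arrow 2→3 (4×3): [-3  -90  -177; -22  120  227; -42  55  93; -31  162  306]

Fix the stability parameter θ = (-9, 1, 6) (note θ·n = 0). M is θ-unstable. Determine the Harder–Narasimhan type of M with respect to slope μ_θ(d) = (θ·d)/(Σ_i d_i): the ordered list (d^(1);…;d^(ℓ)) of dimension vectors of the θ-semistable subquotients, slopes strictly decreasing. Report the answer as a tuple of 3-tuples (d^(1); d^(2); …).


Via rank(M_{q-1}∘⋯∘M_p): M ≅ I[1,3]^3, I[3,3].
μ_θ-semistable layers: μ^(1)=6; μ^(2)=1; μ^(3)=-9

((0, 0, 4); (0, 3, 0); (3, 0, 0))


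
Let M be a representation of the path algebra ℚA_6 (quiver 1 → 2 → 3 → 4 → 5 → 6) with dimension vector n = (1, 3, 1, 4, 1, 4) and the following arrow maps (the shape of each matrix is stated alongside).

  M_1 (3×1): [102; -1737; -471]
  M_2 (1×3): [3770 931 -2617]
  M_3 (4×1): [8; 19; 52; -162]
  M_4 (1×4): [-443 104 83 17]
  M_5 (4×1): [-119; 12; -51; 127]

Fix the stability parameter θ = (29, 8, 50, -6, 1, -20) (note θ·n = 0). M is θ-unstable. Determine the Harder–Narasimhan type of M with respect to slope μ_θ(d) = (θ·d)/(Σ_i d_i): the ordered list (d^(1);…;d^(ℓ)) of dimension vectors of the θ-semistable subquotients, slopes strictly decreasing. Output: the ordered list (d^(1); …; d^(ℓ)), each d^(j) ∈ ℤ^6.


Interval decomposition of M: I[1,2], I[2,2], I[2,6], I[4,4]^3, I[6,6]^3.
HN type (ℓ=5): μ^(1)=37/2; μ^(2)=8; μ^(3)=33/5; μ^(4)=-6; μ^(5)=-20

((1, 1, 0, 0, 0, 0); (0, 1, 0, 0, 0, 0); (0, 1, 1, 1, 1, 1); (0, 0, 0, 3, 0, 0); (0, 0, 0, 0, 0, 3))


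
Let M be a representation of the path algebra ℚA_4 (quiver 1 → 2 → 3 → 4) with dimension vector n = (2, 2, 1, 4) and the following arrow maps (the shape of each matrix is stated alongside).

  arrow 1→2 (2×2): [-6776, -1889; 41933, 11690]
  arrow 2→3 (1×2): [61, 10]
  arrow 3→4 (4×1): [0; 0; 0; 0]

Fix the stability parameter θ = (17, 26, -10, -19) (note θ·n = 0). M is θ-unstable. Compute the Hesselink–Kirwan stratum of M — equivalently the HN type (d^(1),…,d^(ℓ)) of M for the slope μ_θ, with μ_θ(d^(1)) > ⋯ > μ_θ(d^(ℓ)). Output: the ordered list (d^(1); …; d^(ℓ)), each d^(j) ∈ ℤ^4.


Via rank(M_{q-1}∘⋯∘M_p): M ≅ I[1,2], I[1,3], I[4,4]^4.
μ_θ-semistable layers: μ^(1)=26; μ^(2)=17; μ^(3)=11; μ^(4)=-19

((0, 1, 0, 0); (1, 0, 0, 0); (1, 1, 1, 0); (0, 0, 0, 4))


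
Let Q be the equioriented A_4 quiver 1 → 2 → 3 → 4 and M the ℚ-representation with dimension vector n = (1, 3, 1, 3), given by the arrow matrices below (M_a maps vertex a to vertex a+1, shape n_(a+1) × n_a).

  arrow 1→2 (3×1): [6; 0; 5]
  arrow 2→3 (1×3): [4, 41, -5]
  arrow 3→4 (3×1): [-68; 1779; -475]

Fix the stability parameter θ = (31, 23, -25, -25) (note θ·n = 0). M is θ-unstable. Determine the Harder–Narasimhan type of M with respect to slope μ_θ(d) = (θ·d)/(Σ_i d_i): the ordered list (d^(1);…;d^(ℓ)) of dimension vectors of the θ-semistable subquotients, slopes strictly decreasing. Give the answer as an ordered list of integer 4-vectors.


Via rank(M_{q-1}∘⋯∘M_p): M ≅ I[1,4], I[2,2]^2, I[4,4]^2.
μ_θ-semistable layers: μ^(1)=23; μ^(2)=1; μ^(3)=-25

((0, 2, 0, 0); (1, 1, 1, 1); (0, 0, 0, 2))


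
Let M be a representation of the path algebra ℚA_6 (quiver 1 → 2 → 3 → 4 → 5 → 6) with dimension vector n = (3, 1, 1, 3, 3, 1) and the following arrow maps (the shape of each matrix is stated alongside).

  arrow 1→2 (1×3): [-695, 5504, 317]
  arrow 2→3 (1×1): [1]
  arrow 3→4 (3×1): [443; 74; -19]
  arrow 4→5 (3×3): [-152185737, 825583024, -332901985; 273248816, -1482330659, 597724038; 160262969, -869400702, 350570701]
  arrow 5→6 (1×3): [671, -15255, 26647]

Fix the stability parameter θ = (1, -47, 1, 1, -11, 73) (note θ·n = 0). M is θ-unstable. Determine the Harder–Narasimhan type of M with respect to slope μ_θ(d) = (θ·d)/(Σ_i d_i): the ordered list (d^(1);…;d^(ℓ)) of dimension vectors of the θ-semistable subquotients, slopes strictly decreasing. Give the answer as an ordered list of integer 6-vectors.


Interval decomposition of M: I[1,1]^2, I[1,4], I[4,5], I[4,6], I[5,5].
HN type (ℓ=5): μ^(1)=73; μ^(2)=1; μ^(3)=-5; μ^(4)=-11; μ^(5)=-23

((0, 0, 0, 0, 0, 1); (2, 0, 1, 1, 0, 0); (0, 0, 0, 2, 2, 0); (0, 0, 0, 0, 1, 0); (1, 1, 0, 0, 0, 0))


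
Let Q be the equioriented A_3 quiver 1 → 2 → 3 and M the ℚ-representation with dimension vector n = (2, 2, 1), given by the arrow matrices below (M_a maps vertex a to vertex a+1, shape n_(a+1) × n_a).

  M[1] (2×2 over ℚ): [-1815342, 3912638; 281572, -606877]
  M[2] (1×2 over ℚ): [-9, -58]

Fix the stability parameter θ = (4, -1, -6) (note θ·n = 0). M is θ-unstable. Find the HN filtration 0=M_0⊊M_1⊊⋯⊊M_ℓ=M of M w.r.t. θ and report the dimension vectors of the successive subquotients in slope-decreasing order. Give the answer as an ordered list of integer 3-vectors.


Barcode: M ≅ I[1,2], I[1,3]. HN layers by μ_θ (2 steps, strictly decreasing):
  μ^(1)=3/2; μ^(2)=-1

((1, 1, 0); (1, 1, 1))


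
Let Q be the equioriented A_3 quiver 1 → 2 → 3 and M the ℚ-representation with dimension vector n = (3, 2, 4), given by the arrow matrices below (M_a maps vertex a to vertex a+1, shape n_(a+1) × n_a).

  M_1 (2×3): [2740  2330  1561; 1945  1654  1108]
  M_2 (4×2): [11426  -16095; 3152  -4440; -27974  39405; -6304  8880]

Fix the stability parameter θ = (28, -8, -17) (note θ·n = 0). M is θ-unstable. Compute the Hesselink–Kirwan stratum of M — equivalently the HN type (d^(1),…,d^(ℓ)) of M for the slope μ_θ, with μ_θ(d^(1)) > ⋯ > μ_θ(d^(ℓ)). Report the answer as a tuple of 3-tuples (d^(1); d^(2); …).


Barcode: M ≅ I[1,1], I[1,2], I[1,3], I[3,3]^3. HN layers by μ_θ (4 steps, strictly decreasing):
  μ^(1)=28; μ^(2)=10; μ^(3)=1; μ^(4)=-17

((1, 0, 0); (1, 1, 0); (1, 1, 1); (0, 0, 3))


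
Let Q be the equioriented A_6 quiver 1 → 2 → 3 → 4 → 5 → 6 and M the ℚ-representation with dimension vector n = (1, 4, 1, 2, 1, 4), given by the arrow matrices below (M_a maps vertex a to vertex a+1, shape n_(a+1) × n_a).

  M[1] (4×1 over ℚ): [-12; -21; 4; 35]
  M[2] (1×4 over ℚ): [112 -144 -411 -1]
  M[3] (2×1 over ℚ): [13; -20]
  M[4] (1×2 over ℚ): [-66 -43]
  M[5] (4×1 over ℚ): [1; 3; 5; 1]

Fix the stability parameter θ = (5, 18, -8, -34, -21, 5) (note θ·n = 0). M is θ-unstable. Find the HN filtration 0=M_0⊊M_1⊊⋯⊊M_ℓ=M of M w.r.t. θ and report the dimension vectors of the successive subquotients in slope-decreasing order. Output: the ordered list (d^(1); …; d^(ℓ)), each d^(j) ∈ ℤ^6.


Via rank(M_{q-1}∘⋯∘M_p): M ≅ I[1,6], I[2,2]^3, I[4,4], I[6,6]^3.
μ_θ-semistable layers: μ^(1)=18; μ^(2)=5; μ^(3)=-8; μ^(4)=-34

((0, 3, 0, 0, 0, 0); (0, 0, 0, 0, 0, 4); (1, 1, 1, 1, 1, 0); (0, 0, 0, 1, 0, 0))


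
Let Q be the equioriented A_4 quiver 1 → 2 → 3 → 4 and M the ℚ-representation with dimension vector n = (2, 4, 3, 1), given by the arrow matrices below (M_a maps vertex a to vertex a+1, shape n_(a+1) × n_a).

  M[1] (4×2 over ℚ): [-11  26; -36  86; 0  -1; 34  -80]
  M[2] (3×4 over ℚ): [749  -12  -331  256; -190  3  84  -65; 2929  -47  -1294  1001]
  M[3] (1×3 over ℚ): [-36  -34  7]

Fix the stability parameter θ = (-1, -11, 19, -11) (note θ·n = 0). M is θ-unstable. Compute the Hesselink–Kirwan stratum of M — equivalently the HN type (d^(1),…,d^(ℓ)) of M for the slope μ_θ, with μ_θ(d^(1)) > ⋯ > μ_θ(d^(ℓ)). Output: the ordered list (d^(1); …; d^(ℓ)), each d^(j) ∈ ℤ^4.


Interval decomposition of M: I[1,3], I[1,4], I[2,2], I[2,3].
HN type (ℓ=4): μ^(1)=19; μ^(2)=4; μ^(3)=-6; μ^(4)=-11

((0, 0, 2, 0); (0, 0, 1, 1); (2, 2, 0, 0); (0, 2, 0, 0))


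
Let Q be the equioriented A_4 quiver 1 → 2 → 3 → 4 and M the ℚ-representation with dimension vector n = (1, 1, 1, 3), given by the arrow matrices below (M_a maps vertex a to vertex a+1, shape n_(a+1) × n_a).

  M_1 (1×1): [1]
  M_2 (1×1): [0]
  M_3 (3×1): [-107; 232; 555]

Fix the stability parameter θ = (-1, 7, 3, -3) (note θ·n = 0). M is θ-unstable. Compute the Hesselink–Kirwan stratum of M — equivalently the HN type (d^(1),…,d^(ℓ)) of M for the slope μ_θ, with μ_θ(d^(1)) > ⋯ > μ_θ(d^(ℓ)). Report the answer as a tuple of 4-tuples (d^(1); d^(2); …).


Barcode: M ≅ I[1,2], I[3,4], I[4,4]^2. HN layers by μ_θ (4 steps, strictly decreasing):
  μ^(1)=7; μ^(2)=0; μ^(3)=-1; μ^(4)=-3

((0, 1, 0, 0); (0, 0, 1, 1); (1, 0, 0, 0); (0, 0, 0, 2))


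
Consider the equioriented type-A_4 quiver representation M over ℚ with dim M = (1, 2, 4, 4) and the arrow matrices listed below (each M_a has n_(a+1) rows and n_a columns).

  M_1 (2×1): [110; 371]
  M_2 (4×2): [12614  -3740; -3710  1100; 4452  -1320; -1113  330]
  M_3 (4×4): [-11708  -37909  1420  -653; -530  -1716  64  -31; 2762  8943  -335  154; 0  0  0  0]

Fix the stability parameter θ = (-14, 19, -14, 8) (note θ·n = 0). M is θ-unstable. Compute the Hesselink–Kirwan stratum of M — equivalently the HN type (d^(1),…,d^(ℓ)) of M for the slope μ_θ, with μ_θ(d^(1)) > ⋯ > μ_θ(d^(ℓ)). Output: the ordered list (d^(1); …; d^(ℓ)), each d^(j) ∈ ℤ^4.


Barcode: M ≅ I[1,2], I[2,4], I[3,3], I[3,4]^2, I[4,4]. HN layers by μ_θ (4 steps, strictly decreasing):
  μ^(1)=19; μ^(2)=8; μ^(3)=5/2; μ^(4)=-14

((0, 1, 0, 0); (0, 0, 0, 4); (0, 1, 1, 0); (1, 0, 3, 0))


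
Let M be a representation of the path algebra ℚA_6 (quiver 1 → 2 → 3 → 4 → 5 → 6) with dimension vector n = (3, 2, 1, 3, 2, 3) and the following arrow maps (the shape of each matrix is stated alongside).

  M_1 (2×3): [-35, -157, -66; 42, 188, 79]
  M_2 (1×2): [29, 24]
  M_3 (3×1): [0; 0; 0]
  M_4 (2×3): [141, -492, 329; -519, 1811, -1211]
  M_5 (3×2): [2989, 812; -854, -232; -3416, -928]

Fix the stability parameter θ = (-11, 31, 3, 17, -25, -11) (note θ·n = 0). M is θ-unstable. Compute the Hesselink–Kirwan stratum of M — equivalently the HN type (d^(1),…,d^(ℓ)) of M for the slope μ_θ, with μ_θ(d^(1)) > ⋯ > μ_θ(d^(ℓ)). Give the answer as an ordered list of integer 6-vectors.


Interval decomposition of M: I[1,1], I[1,2], I[1,3], I[4,4], I[4,5], I[4,6], I[6,6]^2.
HN type (ℓ=5): μ^(1)=31; μ^(2)=17; μ^(3)=-4; μ^(4)=-19/3; μ^(5)=-11

((0, 1, 0, 0, 0, 0); (0, 1, 1, 1, 0, 0); (0, 0, 0, 1, 1, 0); (0, 0, 0, 1, 1, 1); (3, 0, 0, 0, 0, 2))


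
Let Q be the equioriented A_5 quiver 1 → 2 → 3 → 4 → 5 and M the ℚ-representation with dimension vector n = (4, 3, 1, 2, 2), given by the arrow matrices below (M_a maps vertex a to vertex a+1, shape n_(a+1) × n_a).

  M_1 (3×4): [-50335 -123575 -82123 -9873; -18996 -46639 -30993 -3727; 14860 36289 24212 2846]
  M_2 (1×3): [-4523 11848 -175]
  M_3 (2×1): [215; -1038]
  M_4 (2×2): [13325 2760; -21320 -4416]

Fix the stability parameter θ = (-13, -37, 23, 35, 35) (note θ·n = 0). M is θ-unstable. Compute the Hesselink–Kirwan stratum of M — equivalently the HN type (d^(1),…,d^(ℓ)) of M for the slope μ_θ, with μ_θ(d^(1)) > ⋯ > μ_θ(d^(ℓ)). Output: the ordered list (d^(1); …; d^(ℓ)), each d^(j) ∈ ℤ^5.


Via rank(M_{q-1}∘⋯∘M_p): M ≅ I[1,1], I[1,2]^2, I[1,5], I[4,4], I[5,5].
μ_θ-semistable layers: μ^(1)=35; μ^(2)=23; μ^(3)=-13; μ^(4)=-25

((0, 0, 0, 2, 2); (0, 0, 1, 0, 0); (1, 0, 0, 0, 0); (3, 3, 0, 0, 0))


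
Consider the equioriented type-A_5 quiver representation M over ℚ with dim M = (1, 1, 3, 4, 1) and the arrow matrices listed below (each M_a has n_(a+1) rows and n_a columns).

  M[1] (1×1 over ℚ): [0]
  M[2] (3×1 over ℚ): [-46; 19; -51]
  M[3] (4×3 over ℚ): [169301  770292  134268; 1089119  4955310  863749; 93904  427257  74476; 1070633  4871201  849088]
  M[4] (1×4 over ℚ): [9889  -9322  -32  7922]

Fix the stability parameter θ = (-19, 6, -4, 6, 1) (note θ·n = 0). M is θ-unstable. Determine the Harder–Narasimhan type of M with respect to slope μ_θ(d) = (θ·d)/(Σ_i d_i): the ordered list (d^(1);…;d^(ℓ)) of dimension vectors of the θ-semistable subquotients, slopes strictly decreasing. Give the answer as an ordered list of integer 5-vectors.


Via rank(M_{q-1}∘⋯∘M_p): M ≅ I[1,1], I[2,5], I[3,4]^2, I[4,4].
μ_θ-semistable layers: μ^(1)=6; μ^(2)=7/2; μ^(3)=1; μ^(4)=-4; μ^(5)=-19

((0, 0, 0, 3, 0); (0, 0, 0, 1, 1); (0, 1, 1, 0, 0); (0, 0, 2, 0, 0); (1, 0, 0, 0, 0))


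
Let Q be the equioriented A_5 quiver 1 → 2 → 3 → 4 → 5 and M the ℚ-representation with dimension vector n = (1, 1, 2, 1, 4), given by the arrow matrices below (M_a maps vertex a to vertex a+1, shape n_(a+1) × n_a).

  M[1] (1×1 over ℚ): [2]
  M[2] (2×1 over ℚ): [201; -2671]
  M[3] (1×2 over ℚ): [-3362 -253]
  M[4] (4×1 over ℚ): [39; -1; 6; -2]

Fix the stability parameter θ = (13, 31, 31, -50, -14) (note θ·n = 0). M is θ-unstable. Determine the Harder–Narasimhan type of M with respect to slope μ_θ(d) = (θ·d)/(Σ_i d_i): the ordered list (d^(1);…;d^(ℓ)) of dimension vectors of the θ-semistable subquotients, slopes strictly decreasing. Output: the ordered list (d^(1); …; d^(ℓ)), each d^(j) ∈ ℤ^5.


Barcode: M ≅ I[1,5], I[3,3], I[5,5]^3. HN layers by μ_θ (3 steps, strictly decreasing):
  μ^(1)=31; μ^(2)=11/5; μ^(3)=-14

((0, 0, 1, 0, 0); (1, 1, 1, 1, 1); (0, 0, 0, 0, 3))


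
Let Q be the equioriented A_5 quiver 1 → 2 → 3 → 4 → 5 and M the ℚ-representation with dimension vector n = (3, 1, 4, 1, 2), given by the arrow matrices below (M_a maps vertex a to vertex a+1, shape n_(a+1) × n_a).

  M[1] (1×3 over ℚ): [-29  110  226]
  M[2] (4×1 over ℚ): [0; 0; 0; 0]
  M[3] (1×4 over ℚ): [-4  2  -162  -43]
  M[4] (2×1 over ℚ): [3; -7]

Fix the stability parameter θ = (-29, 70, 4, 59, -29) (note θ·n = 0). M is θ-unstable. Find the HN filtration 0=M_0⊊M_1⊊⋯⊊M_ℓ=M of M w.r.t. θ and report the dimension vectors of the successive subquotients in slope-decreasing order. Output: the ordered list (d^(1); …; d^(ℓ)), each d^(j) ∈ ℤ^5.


Via rank(M_{q-1}∘⋯∘M_p): M ≅ I[1,1]^2, I[1,2], I[3,3]^3, I[3,5], I[5,5].
μ_θ-semistable layers: μ^(1)=70; μ^(2)=15; μ^(3)=4; μ^(4)=-29

((0, 1, 0, 0, 0); (0, 0, 0, 1, 1); (0, 0, 4, 0, 0); (3, 0, 0, 0, 1))


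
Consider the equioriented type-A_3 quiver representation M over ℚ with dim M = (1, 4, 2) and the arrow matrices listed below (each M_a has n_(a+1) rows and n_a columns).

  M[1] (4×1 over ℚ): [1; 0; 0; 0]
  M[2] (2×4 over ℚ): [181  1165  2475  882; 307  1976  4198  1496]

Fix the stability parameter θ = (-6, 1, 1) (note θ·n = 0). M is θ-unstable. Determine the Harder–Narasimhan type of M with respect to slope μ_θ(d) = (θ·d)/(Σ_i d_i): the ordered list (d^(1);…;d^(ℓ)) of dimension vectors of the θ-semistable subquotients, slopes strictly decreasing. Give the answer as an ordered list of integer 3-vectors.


Barcode: M ≅ I[1,3], I[2,2]^2, I[2,3]. HN layers by μ_θ (2 steps, strictly decreasing):
  μ^(1)=1; μ^(2)=-6

((0, 4, 2); (1, 0, 0))


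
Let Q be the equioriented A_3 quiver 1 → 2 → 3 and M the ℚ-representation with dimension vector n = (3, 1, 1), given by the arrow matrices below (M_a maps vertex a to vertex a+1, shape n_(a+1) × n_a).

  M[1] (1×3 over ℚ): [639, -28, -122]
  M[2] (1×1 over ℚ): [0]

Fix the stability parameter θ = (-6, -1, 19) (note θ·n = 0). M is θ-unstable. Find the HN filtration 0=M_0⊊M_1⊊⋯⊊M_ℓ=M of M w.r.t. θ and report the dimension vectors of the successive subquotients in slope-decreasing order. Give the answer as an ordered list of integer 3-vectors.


Interval decomposition of M: I[1,1]^2, I[1,2], I[3,3].
HN type (ℓ=3): μ^(1)=19; μ^(2)=-1; μ^(3)=-6

((0, 0, 1); (0, 1, 0); (3, 0, 0))


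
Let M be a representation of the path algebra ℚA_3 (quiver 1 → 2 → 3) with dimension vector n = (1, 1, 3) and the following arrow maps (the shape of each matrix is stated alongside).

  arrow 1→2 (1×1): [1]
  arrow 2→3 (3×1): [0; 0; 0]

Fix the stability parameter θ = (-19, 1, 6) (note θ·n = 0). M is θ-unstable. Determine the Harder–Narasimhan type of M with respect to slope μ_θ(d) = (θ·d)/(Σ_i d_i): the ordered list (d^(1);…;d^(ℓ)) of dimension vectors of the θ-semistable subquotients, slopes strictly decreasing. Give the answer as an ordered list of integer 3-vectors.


Interval decomposition of M: I[1,2], I[3,3]^3.
HN type (ℓ=3): μ^(1)=6; μ^(2)=1; μ^(3)=-19

((0, 0, 3); (0, 1, 0); (1, 0, 0))


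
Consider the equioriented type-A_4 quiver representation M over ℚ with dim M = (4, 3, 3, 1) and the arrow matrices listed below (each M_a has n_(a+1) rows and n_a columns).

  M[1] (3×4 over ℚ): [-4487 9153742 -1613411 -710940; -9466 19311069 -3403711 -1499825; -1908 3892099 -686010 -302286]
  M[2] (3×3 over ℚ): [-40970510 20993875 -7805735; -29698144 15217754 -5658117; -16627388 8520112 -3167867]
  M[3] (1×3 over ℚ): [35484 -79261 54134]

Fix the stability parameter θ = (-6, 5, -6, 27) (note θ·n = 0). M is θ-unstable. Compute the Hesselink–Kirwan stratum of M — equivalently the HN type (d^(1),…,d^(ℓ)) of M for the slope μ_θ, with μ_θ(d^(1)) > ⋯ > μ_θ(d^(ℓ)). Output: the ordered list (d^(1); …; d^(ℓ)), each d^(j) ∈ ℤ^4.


Interval decomposition of M: I[1,1], I[1,2], I[1,3], I[1,4], I[3,3].
HN type (ℓ=4): μ^(1)=27; μ^(2)=5; μ^(3)=-1/2; μ^(4)=-6

((0, 0, 0, 1); (0, 1, 0, 0); (0, 2, 2, 0); (4, 0, 1, 0))


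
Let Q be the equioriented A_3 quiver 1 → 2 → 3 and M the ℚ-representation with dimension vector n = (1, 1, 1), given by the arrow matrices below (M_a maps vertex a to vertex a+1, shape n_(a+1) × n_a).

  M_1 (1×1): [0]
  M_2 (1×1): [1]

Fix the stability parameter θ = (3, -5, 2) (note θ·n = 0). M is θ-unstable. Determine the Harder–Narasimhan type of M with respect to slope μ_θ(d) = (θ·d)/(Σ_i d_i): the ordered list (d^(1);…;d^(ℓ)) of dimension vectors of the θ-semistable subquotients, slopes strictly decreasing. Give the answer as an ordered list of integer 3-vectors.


Interval decomposition of M: I[1,1], I[2,3].
HN type (ℓ=3): μ^(1)=3; μ^(2)=2; μ^(3)=-5

((1, 0, 0); (0, 0, 1); (0, 1, 0))


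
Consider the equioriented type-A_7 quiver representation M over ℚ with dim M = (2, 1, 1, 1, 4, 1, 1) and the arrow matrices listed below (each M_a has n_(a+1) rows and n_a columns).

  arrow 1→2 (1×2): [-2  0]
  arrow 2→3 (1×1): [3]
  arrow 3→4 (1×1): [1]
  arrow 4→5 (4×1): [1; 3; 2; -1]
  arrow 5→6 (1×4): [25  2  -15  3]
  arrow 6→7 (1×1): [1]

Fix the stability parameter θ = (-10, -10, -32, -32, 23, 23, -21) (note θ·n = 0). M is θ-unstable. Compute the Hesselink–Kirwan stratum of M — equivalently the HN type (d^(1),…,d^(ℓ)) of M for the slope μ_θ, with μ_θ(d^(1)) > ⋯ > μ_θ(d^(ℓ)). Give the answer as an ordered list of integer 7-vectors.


Via rank(M_{q-1}∘⋯∘M_p): M ≅ I[1,1], I[1,7], I[5,5]^3.
μ_θ-semistable layers: μ^(1)=23; μ^(2)=25/3; μ^(3)=-10; μ^(4)=-21

((0, 0, 0, 0, 3, 0, 0); (0, 0, 0, 0, 1, 1, 1); (1, 0, 0, 0, 0, 0, 0); (1, 1, 1, 1, 0, 0, 0))


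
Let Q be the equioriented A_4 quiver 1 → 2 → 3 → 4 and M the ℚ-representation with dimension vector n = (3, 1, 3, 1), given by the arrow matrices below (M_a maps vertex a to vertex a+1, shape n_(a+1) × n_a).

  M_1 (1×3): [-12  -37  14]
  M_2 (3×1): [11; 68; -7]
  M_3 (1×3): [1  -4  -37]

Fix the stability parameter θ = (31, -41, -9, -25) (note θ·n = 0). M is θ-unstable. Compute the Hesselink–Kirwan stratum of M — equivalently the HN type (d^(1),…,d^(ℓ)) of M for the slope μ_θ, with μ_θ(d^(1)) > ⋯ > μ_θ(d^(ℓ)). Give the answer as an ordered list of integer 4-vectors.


Barcode: M ≅ I[1,1]^2, I[1,4], I[3,3]^2. HN layers by μ_θ (3 steps, strictly decreasing):
  μ^(1)=31; μ^(2)=-9; μ^(3)=-11

((2, 0, 0, 0); (0, 0, 2, 0); (1, 1, 1, 1))


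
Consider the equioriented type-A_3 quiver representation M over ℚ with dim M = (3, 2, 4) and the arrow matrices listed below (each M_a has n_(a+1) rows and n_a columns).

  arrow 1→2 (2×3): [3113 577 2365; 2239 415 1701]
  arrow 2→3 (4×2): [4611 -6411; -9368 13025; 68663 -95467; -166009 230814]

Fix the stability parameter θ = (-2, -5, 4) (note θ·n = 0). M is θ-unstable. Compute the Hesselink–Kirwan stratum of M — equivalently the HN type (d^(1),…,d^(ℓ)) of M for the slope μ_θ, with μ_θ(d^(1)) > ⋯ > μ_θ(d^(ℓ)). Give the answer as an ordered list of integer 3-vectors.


Via rank(M_{q-1}∘⋯∘M_p): M ≅ I[1,1], I[1,3]^2, I[3,3]^2.
μ_θ-semistable layers: μ^(1)=4; μ^(2)=-2; μ^(3)=-7/2

((0, 0, 4); (1, 0, 0); (2, 2, 0))


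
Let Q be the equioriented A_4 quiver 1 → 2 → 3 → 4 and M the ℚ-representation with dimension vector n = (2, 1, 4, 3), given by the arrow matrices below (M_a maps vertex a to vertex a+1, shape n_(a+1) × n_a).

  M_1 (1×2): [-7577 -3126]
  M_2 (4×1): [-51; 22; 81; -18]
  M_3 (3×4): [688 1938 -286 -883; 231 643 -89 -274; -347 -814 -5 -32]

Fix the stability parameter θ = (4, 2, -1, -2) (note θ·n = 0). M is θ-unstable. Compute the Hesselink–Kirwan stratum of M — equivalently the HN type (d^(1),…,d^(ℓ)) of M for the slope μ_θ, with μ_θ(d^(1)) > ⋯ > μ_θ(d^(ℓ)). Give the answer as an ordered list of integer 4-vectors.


Via rank(M_{q-1}∘⋯∘M_p): M ≅ I[1,1], I[1,4], I[3,3], I[3,4]^2.
μ_θ-semistable layers: μ^(1)=4; μ^(2)=3/4; μ^(3)=-1; μ^(4)=-3/2

((1, 0, 0, 0); (1, 1, 1, 1); (0, 0, 1, 0); (0, 0, 2, 2))


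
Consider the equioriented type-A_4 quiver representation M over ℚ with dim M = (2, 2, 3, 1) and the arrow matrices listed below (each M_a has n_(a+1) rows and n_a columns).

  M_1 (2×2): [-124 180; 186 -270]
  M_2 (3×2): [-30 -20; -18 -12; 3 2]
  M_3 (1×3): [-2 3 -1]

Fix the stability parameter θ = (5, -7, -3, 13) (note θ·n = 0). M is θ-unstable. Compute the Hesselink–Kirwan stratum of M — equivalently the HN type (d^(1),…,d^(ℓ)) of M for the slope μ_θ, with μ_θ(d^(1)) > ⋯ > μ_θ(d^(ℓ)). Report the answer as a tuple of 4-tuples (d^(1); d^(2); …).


Via rank(M_{q-1}∘⋯∘M_p): M ≅ I[1,1], I[1,2], I[2,4], I[3,3]^2.
μ_θ-semistable layers: μ^(1)=13; μ^(2)=5; μ^(3)=-1; μ^(4)=-3; μ^(5)=-7

((0, 0, 0, 1); (1, 0, 0, 0); (1, 1, 0, 0); (0, 0, 3, 0); (0, 1, 0, 0))


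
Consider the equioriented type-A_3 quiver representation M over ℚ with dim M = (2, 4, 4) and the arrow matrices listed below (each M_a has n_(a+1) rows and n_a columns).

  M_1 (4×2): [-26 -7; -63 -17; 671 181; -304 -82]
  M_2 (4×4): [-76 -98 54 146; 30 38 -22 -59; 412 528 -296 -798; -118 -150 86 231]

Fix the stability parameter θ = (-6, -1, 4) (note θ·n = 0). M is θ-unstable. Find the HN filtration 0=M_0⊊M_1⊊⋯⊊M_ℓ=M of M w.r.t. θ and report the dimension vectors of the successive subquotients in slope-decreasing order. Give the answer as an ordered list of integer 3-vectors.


Via rank(M_{q-1}∘⋯∘M_p): M ≅ I[1,2]^2, I[2,3]^2, I[3,3]^2.
μ_θ-semistable layers: μ^(1)=4; μ^(2)=-1; μ^(3)=-6

((0, 0, 4); (0, 4, 0); (2, 0, 0))


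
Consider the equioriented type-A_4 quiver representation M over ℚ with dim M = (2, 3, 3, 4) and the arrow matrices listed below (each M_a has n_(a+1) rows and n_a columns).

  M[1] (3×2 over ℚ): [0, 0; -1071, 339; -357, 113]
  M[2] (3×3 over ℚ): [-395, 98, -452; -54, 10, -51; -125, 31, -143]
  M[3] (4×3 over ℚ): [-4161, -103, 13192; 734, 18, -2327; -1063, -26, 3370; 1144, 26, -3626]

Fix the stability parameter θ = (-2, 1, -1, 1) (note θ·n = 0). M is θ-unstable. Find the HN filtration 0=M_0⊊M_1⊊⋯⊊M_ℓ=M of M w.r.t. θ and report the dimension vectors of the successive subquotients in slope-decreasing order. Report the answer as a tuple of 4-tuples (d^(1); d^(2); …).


Interval decomposition of M: I[1,1], I[1,4], I[2,4]^2, I[4,4].
HN type (ℓ=3): μ^(1)=1; μ^(2)=0; μ^(3)=-2

((0, 0, 0, 4); (0, 3, 3, 0); (2, 0, 0, 0))
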